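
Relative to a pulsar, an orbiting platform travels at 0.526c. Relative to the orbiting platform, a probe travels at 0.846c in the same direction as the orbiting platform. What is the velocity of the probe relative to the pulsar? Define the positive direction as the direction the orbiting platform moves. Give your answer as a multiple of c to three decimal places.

0.949c

With v = 0.526 and u' = 0.846 (in units of c),
u = (u' + v)/(1 + u'v/c²):
u = (0.846 + 0.526) / (1 + 0.846·0.526) = 1.3720/1.4450 = 0.9495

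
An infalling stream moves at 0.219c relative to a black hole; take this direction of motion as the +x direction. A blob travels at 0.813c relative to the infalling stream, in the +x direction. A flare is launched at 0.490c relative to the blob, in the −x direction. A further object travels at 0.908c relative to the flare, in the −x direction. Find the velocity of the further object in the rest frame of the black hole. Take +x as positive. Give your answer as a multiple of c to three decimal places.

Apply u = (u' + v)/(1 + u'v/c²) successively, working outward toward the black hole.
Start: velocity of the infalling stream relative to the black hole = 0.2190c.
Compose with the blob (u' = 0.813 in the infalling stream frame): u_1 = (0.813 + 0.219) / (1 + 0.813·0.219) = 1.0320/1.1780 = 0.8760.
Compose with the flare (u' = -0.490 in the blob frame): u_2 = (-0.490 + 0.876) / (1 + (-0.490)·0.876) = 0.3860/0.5707 = 0.6764.
Compose with the further object (u' = -0.908 in the flare frame): u_3 = (-0.908 + 0.676) / (1 + (-0.908)·0.676) = -0.2316/0.3859 = -0.6003.

-0.600c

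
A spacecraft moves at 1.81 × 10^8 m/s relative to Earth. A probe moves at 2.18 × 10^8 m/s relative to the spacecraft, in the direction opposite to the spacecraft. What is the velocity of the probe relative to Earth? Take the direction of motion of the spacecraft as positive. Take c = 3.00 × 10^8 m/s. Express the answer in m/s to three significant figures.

-6.59 × 10^7 m/s

In units of c (dividing by 3.00 × 10^8 m/s): v = 0.603, u' = -0.727.
u = (u' + v)/(1 + u'v/c²):
u = (-0.727 + 0.603) / (1 + (-0.727)·0.603) = -0.1233/0.5616 = -0.2196
(Galilean addition would give -0.123c.)
Converting back: u = -0.2196 × 3.00 × 10^8 m/s.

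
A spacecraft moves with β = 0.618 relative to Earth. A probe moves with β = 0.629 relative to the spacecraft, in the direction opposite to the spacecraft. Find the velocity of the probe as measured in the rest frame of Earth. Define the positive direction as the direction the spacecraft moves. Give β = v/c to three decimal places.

β = -0.018

With v = 0.618 and u' = -0.629 (in units of c),
u = (u' + v)/(1 + u'v/c²):
u = (-0.629 + 0.618) / (1 + (-0.629)·0.618) = -0.0110/0.6113 = -0.0180
(Galilean addition would give -0.011c.)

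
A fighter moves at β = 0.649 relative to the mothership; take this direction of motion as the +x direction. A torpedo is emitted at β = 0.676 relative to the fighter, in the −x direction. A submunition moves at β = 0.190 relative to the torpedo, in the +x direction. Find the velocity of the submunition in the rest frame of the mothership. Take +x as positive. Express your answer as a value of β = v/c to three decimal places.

Apply u = (u' + v)/(1 + u'v/c²) successively, working outward toward the mothership.
Start: velocity of the fighter relative to the mothership = 0.6490c.
Compose with the torpedo (u' = -0.676 in the fighter frame): u_1 = (-0.676 + 0.649) / (1 + (-0.676)·0.649) = -0.0270/0.5613 = -0.0481.
Compose with the submunition (u' = 0.190 in the torpedo frame): u_2 = (0.190 + (-0.048)) / (1 + 0.190·(-0.048)) = 0.1419/0.9909 = 0.1432.

β = +0.143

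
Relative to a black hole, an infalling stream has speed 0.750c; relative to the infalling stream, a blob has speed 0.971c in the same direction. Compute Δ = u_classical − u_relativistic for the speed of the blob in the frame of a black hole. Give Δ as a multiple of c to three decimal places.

Galilean: u_cl = 0.971 + 0.750 = 1.7210.
Relativistic: u_rel = (0.971 + 0.750) / (1 + 0.971·0.750) = 1.7210/1.7283 = 0.9958.
Δ = 1.7210 − 0.9958 = 0.7252.
(The classical prediction exceeds c; the relativistic result does not.)

Δ = 0.725c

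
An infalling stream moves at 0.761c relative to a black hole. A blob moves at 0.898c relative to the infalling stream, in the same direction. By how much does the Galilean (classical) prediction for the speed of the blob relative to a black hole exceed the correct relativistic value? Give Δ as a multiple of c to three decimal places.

Δ = 0.673c

Galilean: u_cl = 0.898 + 0.761 = 1.6590.
Relativistic: u_rel = (0.898 + 0.761) / (1 + 0.898·0.761) = 1.6590/1.6834 = 0.9855.
Δ = 1.6590 − 0.9855 = 0.6735.
(The classical prediction exceeds c; the relativistic result does not.)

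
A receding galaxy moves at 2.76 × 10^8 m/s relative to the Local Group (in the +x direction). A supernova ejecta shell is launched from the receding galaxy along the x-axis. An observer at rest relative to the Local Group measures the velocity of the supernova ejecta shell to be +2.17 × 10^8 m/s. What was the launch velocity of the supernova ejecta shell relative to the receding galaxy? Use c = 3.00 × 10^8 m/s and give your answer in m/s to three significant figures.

-1.76 × 10^8 m/s

v = 0.920c, u = 0.723c.
Invert the composition law: u' = (u − v)/(1 − uv/c²).
u' = (0.723 − 0.920) / (1 − (0.723)(0.920)) = -0.1967/0.3345 = -0.5879.
u' = -0.5879 × 3.00 × 10^8 m/s.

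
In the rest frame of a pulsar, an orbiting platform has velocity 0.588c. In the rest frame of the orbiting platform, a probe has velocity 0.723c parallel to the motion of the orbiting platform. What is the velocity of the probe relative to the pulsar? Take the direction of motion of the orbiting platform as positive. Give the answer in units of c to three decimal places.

With v = 0.588 and u' = 0.723 (in units of c),
u = (u' + v)/(1 + u'v/c²):
u = (0.723 + 0.588) / (1 + 0.723·0.588) = 1.3110/1.4251 = 0.9199

0.920c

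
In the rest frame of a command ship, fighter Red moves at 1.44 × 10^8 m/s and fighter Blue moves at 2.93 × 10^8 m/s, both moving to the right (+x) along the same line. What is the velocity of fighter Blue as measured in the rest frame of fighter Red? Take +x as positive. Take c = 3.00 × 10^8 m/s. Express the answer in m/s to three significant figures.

β_A = 0.480, β_B = 0.977 (dividing each by c = 3.00 × 10^8 m/s).
Transform to A's frame with the inverse velocity-addition law: u' = (u − v)/(1 − uv/c²), taking u = β_B and v = β_A.
u' = (0.977 − 0.480) / (1 − (0.480)(0.977)) = 0.4967/0.5312 = 0.9350.
u' = 0.9350 × 3.00 × 10^8 m/s.

+2.80 × 10^8 m/s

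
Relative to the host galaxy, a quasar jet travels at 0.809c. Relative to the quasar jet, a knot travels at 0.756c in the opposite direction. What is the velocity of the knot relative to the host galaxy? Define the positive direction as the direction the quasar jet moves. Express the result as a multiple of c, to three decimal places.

+0.136c

With v = 0.809 and u' = -0.756 (in units of c),
u = (u' + v)/(1 + u'v/c²):
u = (-0.756 + 0.809) / (1 + (-0.756)·0.809) = 0.0530/0.3884 = 0.1365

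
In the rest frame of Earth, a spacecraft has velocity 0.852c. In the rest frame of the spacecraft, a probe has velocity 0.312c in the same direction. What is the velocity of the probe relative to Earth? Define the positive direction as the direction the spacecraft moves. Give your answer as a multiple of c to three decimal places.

With v = 0.852 and u' = 0.312 (in units of c),
u = (u' + v)/(1 + u'v/c²):
u = (0.312 + 0.852) / (1 + 0.312·0.852) = 1.1640/1.2658 = 0.9196
(Galilean addition would give +1.164c, exceeding c.)

0.920c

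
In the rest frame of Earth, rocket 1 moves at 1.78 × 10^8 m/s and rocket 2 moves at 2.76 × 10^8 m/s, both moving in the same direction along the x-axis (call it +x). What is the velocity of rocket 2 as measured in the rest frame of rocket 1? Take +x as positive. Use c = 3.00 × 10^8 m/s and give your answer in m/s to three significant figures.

β_A = 0.593, β_B = 0.920 (dividing each by c = 3.00 × 10^8 m/s).
Transform to A's frame with the inverse velocity-addition law: u' = (u − v)/(1 − uv/c²), taking u = β_B and v = β_A.
u' = (0.920 − 0.593) / (1 − (0.593)(0.920)) = 0.3267/0.4541 = 0.7193.
u' = 0.7193 × 3.00 × 10^8 m/s.

+2.16 × 10^8 m/s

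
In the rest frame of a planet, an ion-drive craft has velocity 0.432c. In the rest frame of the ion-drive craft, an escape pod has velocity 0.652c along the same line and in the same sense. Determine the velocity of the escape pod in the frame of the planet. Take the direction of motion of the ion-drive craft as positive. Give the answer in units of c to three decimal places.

With v = 0.432 and u' = 0.652 (in units of c),
u = (u' + v)/(1 + u'v/c²):
u = (0.652 + 0.432) / (1 + 0.652·0.432) = 1.0840/1.2817 = 0.8458
(Galilean addition would give +1.084c, exceeding c.)

0.846c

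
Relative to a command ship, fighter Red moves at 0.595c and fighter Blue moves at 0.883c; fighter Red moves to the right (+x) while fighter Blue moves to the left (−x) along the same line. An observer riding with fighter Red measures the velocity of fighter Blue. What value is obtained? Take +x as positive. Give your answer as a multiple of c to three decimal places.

-0.969c

β_A = 0.595, β_B = -0.883.
Transform to A's frame with the inverse velocity-addition law: u' = (u − v)/(1 − uv/c²), taking u = β_B and v = β_A.
u' = (-0.883 − 0.595) / (1 − (0.595)(-0.883)) = -1.4780/1.5254 = -0.9689.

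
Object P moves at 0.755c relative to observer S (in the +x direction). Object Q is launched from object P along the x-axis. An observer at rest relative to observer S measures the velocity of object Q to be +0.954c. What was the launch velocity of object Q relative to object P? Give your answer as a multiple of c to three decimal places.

Invert the composition law: u' = (u − v)/(1 − uv/c²).
u' = (0.954 − 0.755) / (1 − (0.954)(0.755)) = 0.1990/0.2797 = 0.7114.

+0.711c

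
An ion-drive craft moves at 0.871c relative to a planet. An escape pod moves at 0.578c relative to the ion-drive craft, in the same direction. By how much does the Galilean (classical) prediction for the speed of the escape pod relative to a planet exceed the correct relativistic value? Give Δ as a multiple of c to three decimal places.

Δ = 0.485c

Galilean: u_cl = 0.578 + 0.871 = 1.4490.
Relativistic: u_rel = (0.578 + 0.871) / (1 + 0.578·0.871) = 1.4490/1.5034 = 0.9638.
Δ = 1.4490 − 0.9638 = 0.4852.
(The classical prediction exceeds c; the relativistic result does not.)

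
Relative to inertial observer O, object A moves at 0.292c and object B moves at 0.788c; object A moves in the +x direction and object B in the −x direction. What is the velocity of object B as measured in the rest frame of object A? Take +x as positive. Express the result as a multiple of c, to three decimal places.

-0.878c

β_A = 0.292, β_B = -0.788.
Transform to A's frame with the inverse velocity-addition law: u' = (u − v)/(1 − uv/c²), taking u = β_B and v = β_A.
u' = (-0.788 − 0.292) / (1 − (0.292)(-0.788)) = -1.0800/1.2301 = -0.8780.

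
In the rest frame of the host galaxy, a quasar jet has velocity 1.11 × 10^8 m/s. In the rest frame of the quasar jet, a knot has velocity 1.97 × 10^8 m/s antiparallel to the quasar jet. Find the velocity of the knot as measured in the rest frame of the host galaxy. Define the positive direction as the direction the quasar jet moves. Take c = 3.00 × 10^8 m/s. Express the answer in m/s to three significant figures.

In units of c (dividing by 3.00 × 10^8 m/s): v = 0.370, u' = -0.657.
u = (u' + v)/(1 + u'v/c²):
u = (-0.657 + 0.370) / (1 + (-0.657)·0.370) = -0.2867/0.7570 = -0.3787
Converting back: u = -0.3787 × 3.00 × 10^8 m/s.

-1.14 × 10^8 m/s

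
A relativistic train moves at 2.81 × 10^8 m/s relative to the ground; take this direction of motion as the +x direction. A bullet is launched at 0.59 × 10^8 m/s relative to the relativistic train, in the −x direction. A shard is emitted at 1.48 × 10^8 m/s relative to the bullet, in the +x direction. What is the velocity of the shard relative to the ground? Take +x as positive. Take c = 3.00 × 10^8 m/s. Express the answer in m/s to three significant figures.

Apply u = (u' + v)/(1 + u'v/c²) successively, working outward toward the ground.
(Dividing each given speed by c = 3.00 × 10^8 m/s to work in units of c.)
Start: velocity of the relativistic train relative to the ground = 0.9367c.
Compose with the bullet (u' = -0.197 in the relativistic train frame): u_1 = (-0.197 + 0.937) / (1 + (-0.197)·0.937) = 0.7400/0.8158 = 0.9071.
Compose with the shard (u' = 0.493 in the bullet frame): u_2 = (0.493 + 0.907) / (1 + 0.493·0.907) = 1.4004/1.4475 = 0.9675.
So u = 0.9675 × 3.00 × 10^8 m/s.

+2.90 × 10^8 m/s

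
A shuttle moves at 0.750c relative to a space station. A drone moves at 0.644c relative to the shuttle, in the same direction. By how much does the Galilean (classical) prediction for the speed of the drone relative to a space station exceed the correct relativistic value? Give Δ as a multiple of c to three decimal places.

Δ = 0.454c

Galilean: u_cl = 0.644 + 0.750 = 1.3940.
Relativistic: u_rel = (0.644 + 0.750) / (1 + 0.644·0.750) = 1.3940/1.4830 = 0.9400.
Δ = 1.3940 − 0.9400 = 0.4540.
(The classical prediction exceeds c; the relativistic result does not.)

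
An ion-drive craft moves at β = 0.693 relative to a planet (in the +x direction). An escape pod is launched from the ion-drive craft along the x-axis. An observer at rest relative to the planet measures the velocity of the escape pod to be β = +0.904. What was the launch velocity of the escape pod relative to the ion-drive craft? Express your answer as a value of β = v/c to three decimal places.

β = +0.565

Invert the composition law: u' = (u − v)/(1 − uv/c²).
u' = (0.904 − 0.693) / (1 − (0.904)(0.693)) = 0.2110/0.3735 = 0.5649.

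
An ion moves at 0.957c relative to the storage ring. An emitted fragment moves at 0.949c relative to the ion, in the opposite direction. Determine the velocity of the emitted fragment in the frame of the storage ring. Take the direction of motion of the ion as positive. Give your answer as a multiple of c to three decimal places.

With v = 0.957 and u' = -0.949 (in units of c),
u = (u' + v)/(1 + u'v/c²):
u = (-0.949 + 0.957) / (1 + (-0.949)·0.957) = 0.0080/0.0918 = 0.0871
(Galilean addition would give +0.008c.)

+0.087c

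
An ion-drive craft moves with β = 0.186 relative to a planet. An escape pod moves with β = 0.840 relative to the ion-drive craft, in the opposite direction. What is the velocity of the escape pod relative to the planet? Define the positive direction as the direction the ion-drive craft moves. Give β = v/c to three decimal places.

β = -0.775

With v = 0.186 and u' = -0.840 (in units of c),
u = (u' + v)/(1 + u'v/c²):
u = (-0.840 + 0.186) / (1 + (-0.840)·0.186) = -0.6540/0.8438 = -0.7751
(Galilean addition would give -0.654c.)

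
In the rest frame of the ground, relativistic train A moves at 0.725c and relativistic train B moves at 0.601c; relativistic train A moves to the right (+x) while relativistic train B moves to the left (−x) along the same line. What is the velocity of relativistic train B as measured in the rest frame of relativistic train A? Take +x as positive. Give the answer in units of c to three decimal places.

β_A = 0.725, β_B = -0.601.
Transform to A's frame with the inverse velocity-addition law: u' = (u − v)/(1 − uv/c²), taking u = β_B and v = β_A.
u' = (-0.601 − 0.725) / (1 − (0.725)(-0.601)) = -1.3260/1.4357 = -0.9236.

-0.924c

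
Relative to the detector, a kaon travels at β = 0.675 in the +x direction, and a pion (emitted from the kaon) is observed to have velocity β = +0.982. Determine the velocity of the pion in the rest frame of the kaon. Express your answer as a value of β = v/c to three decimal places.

β = +0.911

Invert the composition law: u' = (u − v)/(1 − uv/c²).
u' = (0.982 − 0.675) / (1 − (0.982)(0.675)) = 0.3070/0.3372 = 0.9106.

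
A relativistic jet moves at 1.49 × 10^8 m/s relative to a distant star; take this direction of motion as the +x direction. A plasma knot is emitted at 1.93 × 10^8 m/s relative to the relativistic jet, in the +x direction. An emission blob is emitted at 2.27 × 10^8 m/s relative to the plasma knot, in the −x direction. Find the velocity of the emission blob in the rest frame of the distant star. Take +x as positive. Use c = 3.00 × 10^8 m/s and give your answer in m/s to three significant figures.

+9.29 × 10^7 m/s

Apply u = (u' + v)/(1 + u'v/c²) successively, working outward toward the distant star.
(Dividing each given speed by c = 3.00 × 10^8 m/s to work in units of c.)
Start: velocity of the relativistic jet relative to the distant star = 0.4967c.
Compose with the plasma knot (u' = 0.643 in the relativistic jet frame): u_1 = (0.643 + 0.497) / (1 + 0.643·0.497) = 1.1400/1.3195 = 0.8639.
Compose with the emission blob (u' = -0.757 in the plasma knot frame): u_2 = (-0.757 + 0.864) / (1 + (-0.757)·0.864) = 0.1073/0.3463 = 0.3098.
So u = 0.3098 × 3.00 × 10^8 m/s.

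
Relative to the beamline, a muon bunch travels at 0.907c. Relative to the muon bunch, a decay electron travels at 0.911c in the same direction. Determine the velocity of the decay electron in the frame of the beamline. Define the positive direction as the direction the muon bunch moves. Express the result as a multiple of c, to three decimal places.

0.995c

With v = 0.907 and u' = 0.911 (in units of c),
u = (u' + v)/(1 + u'v/c²):
u = (0.911 + 0.907) / (1 + 0.911·0.907) = 1.8180/1.8263 = 0.9955
(Galilean addition would give +1.818c, exceeding c.)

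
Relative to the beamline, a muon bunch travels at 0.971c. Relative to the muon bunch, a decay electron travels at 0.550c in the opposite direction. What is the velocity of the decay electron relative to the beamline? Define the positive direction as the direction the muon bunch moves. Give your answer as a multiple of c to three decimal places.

With v = 0.971 and u' = -0.550 (in units of c),
u = (u' + v)/(1 + u'v/c²):
u = (-0.550 + 0.971) / (1 + (-0.550)·0.971) = 0.4210/0.4659 = 0.9035

+0.904c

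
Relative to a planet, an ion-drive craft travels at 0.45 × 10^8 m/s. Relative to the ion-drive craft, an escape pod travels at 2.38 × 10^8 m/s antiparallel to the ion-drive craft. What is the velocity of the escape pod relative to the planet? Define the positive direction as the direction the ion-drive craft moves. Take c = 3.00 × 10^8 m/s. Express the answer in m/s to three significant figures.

-2.19 × 10^8 m/s

In units of c (dividing by 3.00 × 10^8 m/s): v = 0.150, u' = -0.793.
u = (u' + v)/(1 + u'v/c²):
u = (-0.793 + 0.150) / (1 + (-0.793)·0.150) = -0.6433/0.8810 = -0.7302
Converting back: u = -0.7302 × 3.00 × 10^8 m/s.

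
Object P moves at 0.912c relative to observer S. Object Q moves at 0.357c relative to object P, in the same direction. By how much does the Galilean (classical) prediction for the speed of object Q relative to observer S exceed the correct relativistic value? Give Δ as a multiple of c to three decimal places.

Δ = 0.312c

Galilean: u_cl = 0.357 + 0.912 = 1.2690.
Relativistic: u_rel = (0.357 + 0.912) / (1 + 0.357·0.912) = 1.2690/1.3256 = 0.9573.
Δ = 1.2690 − 0.9573 = 0.3117.
(The classical prediction exceeds c; the relativistic result does not.)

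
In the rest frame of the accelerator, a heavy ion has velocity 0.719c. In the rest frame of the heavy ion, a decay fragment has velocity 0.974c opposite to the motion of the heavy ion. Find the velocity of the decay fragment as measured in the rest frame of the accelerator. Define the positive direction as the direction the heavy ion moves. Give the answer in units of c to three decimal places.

-0.851c

With v = 0.719 and u' = -0.974 (in units of c),
u = (u' + v)/(1 + u'v/c²):
u = (-0.974 + 0.719) / (1 + (-0.974)·0.719) = -0.2550/0.2997 = -0.8509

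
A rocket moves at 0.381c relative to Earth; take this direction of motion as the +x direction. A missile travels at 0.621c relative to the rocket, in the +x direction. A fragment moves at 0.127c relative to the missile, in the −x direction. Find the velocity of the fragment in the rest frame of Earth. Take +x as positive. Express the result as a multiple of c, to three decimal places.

+0.762c

Apply u = (u' + v)/(1 + u'v/c²) successively, working outward toward Earth.
Start: velocity of the rocket relative to Earth = 0.3810c.
Compose with the missile (u' = 0.621 in the rocket frame): u_1 = (0.621 + 0.381) / (1 + 0.621·0.381) = 1.0020/1.2366 = 0.8103.
Compose with the fragment (u' = -0.127 in the missile frame): u_2 = (-0.127 + 0.810) / (1 + (-0.127)·0.810) = 0.6833/0.8971 = 0.7617.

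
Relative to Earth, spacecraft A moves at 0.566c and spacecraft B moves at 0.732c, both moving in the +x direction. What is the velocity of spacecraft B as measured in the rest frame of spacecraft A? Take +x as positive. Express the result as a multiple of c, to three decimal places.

β_A = 0.566, β_B = 0.732.
Transform to A's frame with the inverse velocity-addition law: u' = (u − v)/(1 − uv/c²), taking u = β_B and v = β_A.
u' = (0.732 − 0.566) / (1 − (0.566)(0.732)) = 0.1660/0.5857 = 0.2834.

+0.283c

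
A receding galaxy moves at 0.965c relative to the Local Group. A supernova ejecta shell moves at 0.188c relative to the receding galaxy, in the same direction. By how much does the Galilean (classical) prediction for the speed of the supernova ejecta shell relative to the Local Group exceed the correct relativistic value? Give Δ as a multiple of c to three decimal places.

Galilean: u_cl = 0.188 + 0.965 = 1.1530.
Relativistic: u_rel = (0.188 + 0.965) / (1 + 0.188·0.965) = 1.1530/1.1814 = 0.9759.
Δ = 1.1530 − 0.9759 = 0.1771.
(The classical prediction exceeds c; the relativistic result does not.)

Δ = 0.177c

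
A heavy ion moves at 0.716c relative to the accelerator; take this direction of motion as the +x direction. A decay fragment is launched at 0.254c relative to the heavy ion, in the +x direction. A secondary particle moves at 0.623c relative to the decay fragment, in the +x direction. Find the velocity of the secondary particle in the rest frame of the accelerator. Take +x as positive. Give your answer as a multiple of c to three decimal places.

Apply u = (u' + v)/(1 + u'v/c²) successively, working outward toward the accelerator.
Start: velocity of the heavy ion relative to the accelerator = 0.7160c.
Compose with the decay fragment (u' = 0.254 in the heavy ion frame): u_1 = (0.254 + 0.716) / (1 + 0.254·0.716) = 0.9700/1.1819 = 0.8207.
Compose with the secondary particle (u' = 0.623 in the decay fragment frame): u_2 = (0.623 + 0.821) / (1 + 0.623·0.821) = 1.4437/1.5113 = 0.9553.

0.955c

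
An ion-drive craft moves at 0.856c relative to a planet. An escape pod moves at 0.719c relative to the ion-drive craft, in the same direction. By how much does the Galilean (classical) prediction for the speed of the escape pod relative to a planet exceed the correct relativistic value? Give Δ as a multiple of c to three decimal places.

Δ = 0.600c

Galilean: u_cl = 0.719 + 0.856 = 1.5750.
Relativistic: u_rel = (0.719 + 0.856) / (1 + 0.719·0.856) = 1.5750/1.6155 = 0.9750.
Δ = 1.5750 − 0.9750 = 0.6000.
(The classical prediction exceeds c; the relativistic result does not.)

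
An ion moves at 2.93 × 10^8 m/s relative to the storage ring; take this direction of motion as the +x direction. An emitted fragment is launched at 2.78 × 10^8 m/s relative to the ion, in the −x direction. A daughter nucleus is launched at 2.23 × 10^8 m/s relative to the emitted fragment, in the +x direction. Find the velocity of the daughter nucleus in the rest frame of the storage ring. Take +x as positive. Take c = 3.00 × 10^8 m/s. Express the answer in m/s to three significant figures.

+2.74 × 10^8 m/s

Apply u = (u' + v)/(1 + u'v/c²) successively, working outward toward the storage ring.
(Dividing each given speed by c = 3.00 × 10^8 m/s to work in units of c.)
Start: velocity of the ion relative to the storage ring = 0.9767c.
Compose with the emitted fragment (u' = -0.927 in the ion frame): u_1 = (-0.927 + 0.977) / (1 + (-0.927)·0.977) = 0.0500/0.0950 = 0.5266.
Compose with the daughter nucleus (u' = 0.743 in the emitted fragment frame): u_2 = (0.743 + 0.527) / (1 + 0.743·0.527) = 1.2699/1.3914 = 0.9127.
So u = 0.9127 × 3.00 × 10^8 m/s.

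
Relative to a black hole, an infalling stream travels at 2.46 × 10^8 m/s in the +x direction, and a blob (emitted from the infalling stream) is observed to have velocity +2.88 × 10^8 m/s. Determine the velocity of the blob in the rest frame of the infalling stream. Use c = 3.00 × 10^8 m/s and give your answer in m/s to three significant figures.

v = 0.820c, u = 0.960c.
Invert the composition law: u' = (u − v)/(1 − uv/c²).
u' = (0.960 − 0.820) / (1 − (0.960)(0.820)) = 0.1400/0.2128 = 0.6579.
u' = 0.6579 × 3.00 × 10^8 m/s.

+1.97 × 10^8 m/s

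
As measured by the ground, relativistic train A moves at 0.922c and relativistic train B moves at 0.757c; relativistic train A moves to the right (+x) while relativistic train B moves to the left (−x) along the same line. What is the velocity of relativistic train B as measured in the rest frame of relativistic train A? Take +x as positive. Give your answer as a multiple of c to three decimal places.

β_A = 0.922, β_B = -0.757.
Transform to A's frame with the inverse velocity-addition law: u' = (u − v)/(1 − uv/c²), taking u = β_B and v = β_A.
u' = (-0.757 − 0.922) / (1 − (0.922)(-0.757)) = -1.6790/1.6980 = -0.9888.

-0.989c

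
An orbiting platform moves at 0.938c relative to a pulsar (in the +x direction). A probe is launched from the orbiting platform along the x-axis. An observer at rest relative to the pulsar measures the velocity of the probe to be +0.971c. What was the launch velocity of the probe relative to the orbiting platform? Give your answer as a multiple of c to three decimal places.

+0.370c

Invert the composition law: u' = (u − v)/(1 − uv/c²).
u' = (0.971 − 0.938) / (1 − (0.971)(0.938)) = 0.0330/0.0892 = 0.3699.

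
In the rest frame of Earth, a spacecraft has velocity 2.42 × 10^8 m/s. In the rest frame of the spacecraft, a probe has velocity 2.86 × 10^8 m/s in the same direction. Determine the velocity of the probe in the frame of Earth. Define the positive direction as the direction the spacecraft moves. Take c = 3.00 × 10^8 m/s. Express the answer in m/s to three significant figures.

2.98 × 10^8 m/s

In units of c (dividing by 3.00 × 10^8 m/s): v = 0.807, u' = 0.953.
u = (u' + v)/(1 + u'v/c²):
u = (0.953 + 0.807) / (1 + 0.953·0.807) = 1.7600/1.7690 = 0.9949
(Galilean addition would give +1.760c, exceeding c.)
Converting back: u = 0.9949 × 3.00 × 10^8 m/s.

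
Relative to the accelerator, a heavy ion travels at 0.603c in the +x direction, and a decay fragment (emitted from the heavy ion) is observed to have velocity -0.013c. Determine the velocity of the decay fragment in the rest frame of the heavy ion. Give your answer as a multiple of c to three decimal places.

-0.611c

Invert the composition law: u' = (u − v)/(1 − uv/c²).
u' = (-0.013 − 0.603) / (1 − (-0.013)(0.603)) = -0.6160/1.0078 = -0.6112.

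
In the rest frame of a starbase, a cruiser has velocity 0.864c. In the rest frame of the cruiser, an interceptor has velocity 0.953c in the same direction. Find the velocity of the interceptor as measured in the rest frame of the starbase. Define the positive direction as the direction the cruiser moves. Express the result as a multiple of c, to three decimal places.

With v = 0.864 and u' = 0.953 (in units of c),
u = (u' + v)/(1 + u'v/c²):
u = (0.953 + 0.864) / (1 + 0.953·0.864) = 1.8170/1.8234 = 0.9965

0.996c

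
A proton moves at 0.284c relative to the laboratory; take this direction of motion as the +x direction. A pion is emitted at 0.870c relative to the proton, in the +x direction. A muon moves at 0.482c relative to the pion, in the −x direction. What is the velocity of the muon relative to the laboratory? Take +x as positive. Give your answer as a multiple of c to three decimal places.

+0.800c

Apply u = (u' + v)/(1 + u'v/c²) successively, working outward toward the laboratory.
Start: velocity of the proton relative to the laboratory = 0.2840c.
Compose with the pion (u' = 0.870 in the proton frame): u_1 = (0.870 + 0.284) / (1 + 0.870·0.284) = 1.1540/1.2471 = 0.9254.
Compose with the muon (u' = -0.482 in the pion frame): u_2 = (-0.482 + 0.925) / (1 + (-0.482)·0.925) = 0.4434/0.5540 = 0.8003.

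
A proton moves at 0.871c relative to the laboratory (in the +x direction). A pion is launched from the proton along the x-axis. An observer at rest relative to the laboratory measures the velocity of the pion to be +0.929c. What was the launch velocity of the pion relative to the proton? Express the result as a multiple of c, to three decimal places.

Invert the composition law: u' = (u − v)/(1 − uv/c²).
u' = (0.929 − 0.871) / (1 − (0.929)(0.871)) = 0.0580/0.1908 = 0.3039.

+0.304c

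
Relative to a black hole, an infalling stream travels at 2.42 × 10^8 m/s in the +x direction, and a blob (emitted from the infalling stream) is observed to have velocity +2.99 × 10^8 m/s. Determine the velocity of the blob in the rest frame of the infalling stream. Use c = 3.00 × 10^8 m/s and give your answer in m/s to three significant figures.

v = 0.807c, u = 0.997c.
Invert the composition law: u' = (u − v)/(1 − uv/c²).
u' = (0.997 − 0.807) / (1 − (0.997)(0.807)) = 0.1900/0.1960 = 0.9693.
u' = 0.9693 × 3.00 × 10^8 m/s.

+2.91 × 10^8 m/s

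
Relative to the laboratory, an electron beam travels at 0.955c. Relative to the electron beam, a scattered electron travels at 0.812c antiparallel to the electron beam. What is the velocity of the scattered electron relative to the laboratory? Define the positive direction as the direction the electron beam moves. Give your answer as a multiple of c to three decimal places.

+0.637c

With v = 0.955 and u' = -0.812 (in units of c),
u = (u' + v)/(1 + u'v/c²):
u = (-0.812 + 0.955) / (1 + (-0.812)·0.955) = 0.1430/0.2245 = 0.6369
(Galilean addition would give +0.143c.)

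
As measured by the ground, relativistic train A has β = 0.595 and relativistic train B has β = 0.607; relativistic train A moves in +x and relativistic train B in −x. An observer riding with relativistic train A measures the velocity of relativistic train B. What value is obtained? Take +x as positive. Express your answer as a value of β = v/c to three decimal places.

β = -0.883

β_A = 0.595, β_B = -0.607.
Transform to A's frame with the inverse velocity-addition law: u' = (u − v)/(1 − uv/c²), taking u = β_B and v = β_A.
u' = (-0.607 − 0.595) / (1 − (0.595)(-0.607)) = -1.2020/1.3612 = -0.8831.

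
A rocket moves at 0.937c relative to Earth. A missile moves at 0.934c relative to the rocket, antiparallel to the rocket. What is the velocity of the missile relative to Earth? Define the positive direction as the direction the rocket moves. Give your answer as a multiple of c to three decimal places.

+0.024c

With v = 0.937 and u' = -0.934 (in units of c),
u = (u' + v)/(1 + u'v/c²):
u = (-0.934 + 0.937) / (1 + (-0.934)·0.937) = 0.0030/0.1248 = 0.0240
(Galilean addition would give +0.003c.)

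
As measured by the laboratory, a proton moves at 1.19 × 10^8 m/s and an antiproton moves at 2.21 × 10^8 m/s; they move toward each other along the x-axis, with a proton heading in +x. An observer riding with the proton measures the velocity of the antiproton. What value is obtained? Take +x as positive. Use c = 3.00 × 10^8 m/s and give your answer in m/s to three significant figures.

-2.63 × 10^8 m/s

β_A = 0.397, β_B = -0.737 (dividing each by c = 3.00 × 10^8 m/s).
Transform to A's frame with the inverse velocity-addition law: u' = (u − v)/(1 − uv/c²), taking u = β_B and v = β_A.
u' = (-0.737 − 0.397) / (1 − (0.397)(-0.737)) = -1.1333/1.2922 = -0.8770.
u' = -0.8770 × 3.00 × 10^8 m/s.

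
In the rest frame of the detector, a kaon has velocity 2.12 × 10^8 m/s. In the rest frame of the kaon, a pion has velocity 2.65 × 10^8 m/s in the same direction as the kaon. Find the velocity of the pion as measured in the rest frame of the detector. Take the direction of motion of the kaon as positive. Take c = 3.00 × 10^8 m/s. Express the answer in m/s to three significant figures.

2.94 × 10^8 m/s

In units of c (dividing by 3.00 × 10^8 m/s): v = 0.707, u' = 0.883.
u = (u' + v)/(1 + u'v/c²):
u = (0.883 + 0.707) / (1 + 0.883·0.707) = 1.5900/1.6242 = 0.9789
Converting back: u = 0.9789 × 3.00 × 10^8 m/s.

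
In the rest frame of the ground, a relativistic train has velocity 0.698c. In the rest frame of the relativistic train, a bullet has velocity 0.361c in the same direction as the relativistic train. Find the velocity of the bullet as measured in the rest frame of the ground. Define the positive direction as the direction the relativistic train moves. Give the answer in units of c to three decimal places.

0.846c

With v = 0.698 and u' = 0.361 (in units of c),
u = (u' + v)/(1 + u'v/c²):
u = (0.361 + 0.698) / (1 + 0.361·0.698) = 1.0590/1.2520 = 0.8459
(Galilean addition would give +1.059c, exceeding c.)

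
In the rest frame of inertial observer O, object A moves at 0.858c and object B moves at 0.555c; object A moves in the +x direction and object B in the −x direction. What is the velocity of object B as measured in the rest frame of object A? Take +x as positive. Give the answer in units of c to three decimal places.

-0.957c

β_A = 0.858, β_B = -0.555.
Transform to A's frame with the inverse velocity-addition law: u' = (u − v)/(1 − uv/c²), taking u = β_B and v = β_A.
u' = (-0.555 − 0.858) / (1 − (0.858)(-0.555)) = -1.4130/1.4762 = -0.9572.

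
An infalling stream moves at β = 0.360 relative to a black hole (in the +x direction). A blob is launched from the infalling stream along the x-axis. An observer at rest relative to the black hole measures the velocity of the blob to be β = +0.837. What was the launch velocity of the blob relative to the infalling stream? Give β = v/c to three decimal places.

β = +0.683

Invert the composition law: u' = (u − v)/(1 − uv/c²).
u' = (0.837 − 0.360) / (1 − (0.837)(0.360)) = 0.4770/0.6987 = 0.6827.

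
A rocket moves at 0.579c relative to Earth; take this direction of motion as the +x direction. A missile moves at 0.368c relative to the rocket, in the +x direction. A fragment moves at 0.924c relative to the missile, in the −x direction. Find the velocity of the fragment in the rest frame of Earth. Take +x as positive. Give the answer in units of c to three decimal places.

-0.514c

Apply u = (u' + v)/(1 + u'v/c²) successively, working outward toward Earth.
Start: velocity of the rocket relative to Earth = 0.5790c.
Compose with the missile (u' = 0.368 in the rocket frame): u_1 = (0.368 + 0.579) / (1 + 0.368·0.579) = 0.9470/1.2131 = 0.7807.
Compose with the fragment (u' = -0.924 in the missile frame): u_2 = (-0.924 + 0.781) / (1 + (-0.924)·0.781) = -0.1433/0.2787 = -0.5144.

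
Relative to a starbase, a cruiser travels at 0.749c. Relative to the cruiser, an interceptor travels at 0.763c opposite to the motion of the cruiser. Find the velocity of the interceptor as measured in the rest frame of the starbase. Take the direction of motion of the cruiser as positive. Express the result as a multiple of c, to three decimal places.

With v = 0.749 and u' = -0.763 (in units of c),
u = (u' + v)/(1 + u'v/c²):
u = (-0.763 + 0.749) / (1 + (-0.763)·0.749) = -0.0140/0.4285 = -0.0327

-0.033c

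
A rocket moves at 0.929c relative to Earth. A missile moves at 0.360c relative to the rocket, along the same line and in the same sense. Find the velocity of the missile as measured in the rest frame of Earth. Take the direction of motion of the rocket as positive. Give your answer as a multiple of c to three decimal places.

0.966c

With v = 0.929 and u' = 0.360 (in units of c),
u = (u' + v)/(1 + u'v/c²):
u = (0.360 + 0.929) / (1 + 0.360·0.929) = 1.2890/1.3344 = 0.9659
(Galilean addition would give +1.289c, exceeding c.)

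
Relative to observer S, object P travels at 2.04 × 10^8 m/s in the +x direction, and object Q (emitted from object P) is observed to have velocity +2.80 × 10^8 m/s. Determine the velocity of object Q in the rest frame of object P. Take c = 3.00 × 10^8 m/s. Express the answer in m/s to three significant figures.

+2.08 × 10^8 m/s

v = 0.680c, u = 0.933c.
Invert the composition law: u' = (u − v)/(1 − uv/c²).
u' = (0.933 − 0.680) / (1 − (0.933)(0.680)) = 0.2533/0.3653 = 0.6934.
u' = 0.6934 × 3.00 × 10^8 m/s.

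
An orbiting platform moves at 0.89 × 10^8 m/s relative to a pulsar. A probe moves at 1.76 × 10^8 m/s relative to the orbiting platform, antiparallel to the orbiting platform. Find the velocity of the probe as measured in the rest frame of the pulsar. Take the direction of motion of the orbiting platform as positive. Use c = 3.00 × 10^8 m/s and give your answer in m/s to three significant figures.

-1.05 × 10^8 m/s

In units of c (dividing by 3.00 × 10^8 m/s): v = 0.297, u' = -0.587.
u = (u' + v)/(1 + u'v/c²):
u = (-0.587 + 0.297) / (1 + (-0.587)·0.297) = -0.2900/0.8260 = -0.3511
(Galilean addition would give -0.290c.)
Converting back: u = -0.3511 × 3.00 × 10^8 m/s.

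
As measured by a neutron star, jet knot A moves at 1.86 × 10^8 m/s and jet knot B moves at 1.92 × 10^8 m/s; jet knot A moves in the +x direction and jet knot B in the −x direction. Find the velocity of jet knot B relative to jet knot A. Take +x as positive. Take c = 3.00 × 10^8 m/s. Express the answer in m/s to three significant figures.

β_A = 0.620, β_B = -0.640 (dividing each by c = 3.00 × 10^8 m/s).
Transform to A's frame with the inverse velocity-addition law: u' = (u − v)/(1 − uv/c²), taking u = β_B and v = β_A.
u' = (-0.640 − 0.620) / (1 − (0.620)(-0.640)) = -1.2600/1.3968 = -0.9021.
u' = -0.9021 × 3.00 × 10^8 m/s.

-2.71 × 10^8 m/s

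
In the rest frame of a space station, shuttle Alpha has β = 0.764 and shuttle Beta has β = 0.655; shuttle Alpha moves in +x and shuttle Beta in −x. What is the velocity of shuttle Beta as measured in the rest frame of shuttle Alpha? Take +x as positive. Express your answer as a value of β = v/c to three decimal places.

β_A = 0.764, β_B = -0.655.
Transform to A's frame with the inverse velocity-addition law: u' = (u − v)/(1 − uv/c²), taking u = β_B and v = β_A.
u' = (-0.655 − 0.764) / (1 − (0.764)(-0.655)) = -1.4190/1.5004 = -0.9457.

β = -0.946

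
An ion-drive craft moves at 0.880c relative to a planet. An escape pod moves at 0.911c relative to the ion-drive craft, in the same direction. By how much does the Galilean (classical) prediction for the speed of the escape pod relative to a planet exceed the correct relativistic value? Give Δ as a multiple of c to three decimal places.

Galilean: u_cl = 0.911 + 0.880 = 1.7910.
Relativistic: u_rel = (0.911 + 0.880) / (1 + 0.911·0.880) = 1.7910/1.8017 = 0.9941.
Δ = 1.7910 − 0.9941 = 0.7969.
(The classical prediction exceeds c; the relativistic result does not.)

Δ = 0.797c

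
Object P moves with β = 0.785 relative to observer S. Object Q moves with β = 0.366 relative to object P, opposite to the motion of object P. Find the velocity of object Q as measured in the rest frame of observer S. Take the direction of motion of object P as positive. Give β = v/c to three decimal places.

With v = 0.785 and u' = -0.366 (in units of c),
u = (u' + v)/(1 + u'v/c²):
u = (-0.366 + 0.785) / (1 + (-0.366)·0.785) = 0.4190/0.7127 = 0.5879

β = +0.588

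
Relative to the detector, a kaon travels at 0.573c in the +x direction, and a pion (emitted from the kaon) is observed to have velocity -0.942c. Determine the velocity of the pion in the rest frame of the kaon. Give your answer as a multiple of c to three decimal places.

-0.984c

Invert the composition law: u' = (u − v)/(1 − uv/c²).
u' = (-0.942 − 0.573) / (1 − (-0.942)(0.573)) = -1.5150/1.5398 = -0.9839.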